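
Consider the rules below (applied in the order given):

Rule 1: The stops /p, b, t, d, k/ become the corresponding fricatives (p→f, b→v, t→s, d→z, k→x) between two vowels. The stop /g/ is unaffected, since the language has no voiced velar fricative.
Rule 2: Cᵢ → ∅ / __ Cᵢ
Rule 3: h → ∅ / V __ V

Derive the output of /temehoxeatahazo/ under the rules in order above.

temeoxeasaazo

Rule 1 (intervocalic spirantization): /t/ is a stop between vowels /a/ and /a/, so it spirantizes to the fricative [s]. /temehoxeatahazo/ → temehoxeasahazo.
Rule 2 (degemination): no segment meets the environment; /temehoxeasahazo/ is unchanged.
Rule 3 (intervocalic h-deletion): /h/ occurs between vowels /e/ and /o/, so it deletes. /h/ occurs between vowels /a/ and /a/, so it deletes. /temehoxeasahazo/ → temeoxeasaazo.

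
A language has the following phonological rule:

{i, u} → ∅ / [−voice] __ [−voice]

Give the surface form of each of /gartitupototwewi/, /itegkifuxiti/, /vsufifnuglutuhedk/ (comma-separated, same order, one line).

/gartitupototwewi/: /i/ is a high vowel flanked by voiceless consonants /t/ and /t/, so it deletes. /u/ is a high vowel flanked by voiceless consonants /t/ and /p/, so it deletes. → [garttpototwewi].
/itegkifuxiti/: /i/ is a high vowel flanked by voiceless consonants /k/ and /f/, so it deletes. /u/ is a high vowel flanked by voiceless consonants /f/ and /x/, so it deletes. /i/ is a high vowel flanked by voiceless consonants /x/ and /t/, so it deletes. → [itegkfxti].
/vsufifnuglutuhedk/: /u/ is a high vowel flanked by voiceless consonants /s/ and /f/, so it deletes. /i/ is a high vowel flanked by voiceless consonants /f/ and /f/, so it deletes. /u/ is a high vowel flanked by voiceless consonants /t/ and /h/, so it deletes. → [vsffnugluthedk].

garttpototwewi, itegkfxti, vsffnugluthedk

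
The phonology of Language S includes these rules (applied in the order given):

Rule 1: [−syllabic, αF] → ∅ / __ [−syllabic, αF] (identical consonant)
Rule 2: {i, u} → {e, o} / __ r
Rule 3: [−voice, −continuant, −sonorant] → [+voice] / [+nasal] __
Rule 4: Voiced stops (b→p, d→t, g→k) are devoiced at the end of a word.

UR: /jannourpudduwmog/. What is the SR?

Rule 1 (degemination): /nn/ is a geminate; the first /n/ deletes. /dd/ is a geminate; the first /d/ deletes. /jannourpudduwmog/ → janourpuduwmog.
Rule 2 (pre-rhotic lowering): /u/ is a high vowel immediately before /r/, so it lowers to [o]. /janourpuduwmog/ → janoorpuduwmog.
Rule 3 (post-nasal voicing): no segment meets the environment; /janoorpuduwmog/ is unchanged.
Rule 4 (final devoicing): /g/ is a voiced stop in word-final position, so it devoices to [k]. /janoorpuduwmog/ → janoorpuduwmok.

janoorpuduwmok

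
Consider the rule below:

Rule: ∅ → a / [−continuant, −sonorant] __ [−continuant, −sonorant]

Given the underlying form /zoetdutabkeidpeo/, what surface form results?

zoetadutabakeidapeo

/t/ and /d/ form a stop–stop cluster, so [a] is inserted between them.
/b/ and /k/ form a stop–stop cluster, so [a] is inserted between them.
/d/ and /p/ form a stop–stop cluster, so [a] is inserted between them.
Surface form: [zoetadutabakeidapeo].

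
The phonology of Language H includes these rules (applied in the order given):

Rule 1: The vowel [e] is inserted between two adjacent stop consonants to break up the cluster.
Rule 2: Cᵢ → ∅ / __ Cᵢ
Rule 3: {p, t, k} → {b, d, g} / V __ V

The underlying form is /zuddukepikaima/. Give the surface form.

Rule 1 (stop-cluster e-epenthesis): /d/ and /d/ form a stop–stop cluster, so [e] is inserted between them. /zuddukepikaima/ → zudedukepikaima.
Rule 2 (degemination): no segment meets the environment; /zudedukepikaima/ is unchanged.
Rule 3 (intervocalic voicing): /k/ is a voiceless stop between vowels /u/ and /e/, so it voices to [g]. /p/ is a voiceless stop between vowels /e/ and /i/, so it voices to [b]. /k/ is a voiceless stop between vowels /i/ and /a/, so it voices to [g]. /zudedukepikaima/ → zudedugebigaima.

zudedugebigaima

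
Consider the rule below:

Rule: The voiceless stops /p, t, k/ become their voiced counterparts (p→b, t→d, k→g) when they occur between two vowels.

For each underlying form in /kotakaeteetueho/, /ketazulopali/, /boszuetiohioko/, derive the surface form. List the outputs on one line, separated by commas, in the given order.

/kotakaeteetueho/: /t/ is a voiceless stop between vowels /o/ and /a/, so it voices to [d]. /k/ is a voiceless stop between vowels /a/ and /a/, so it voices to [g]. /t/ is a voiceless stop between vowels /e/ and /e/, so it voices to [d]. /t/ is a voiceless stop between vowels /e/ and /u/, so it voices to [d]. → [kodagaedeedueho].
/ketazulopali/: /t/ is a voiceless stop between vowels /e/ and /a/, so it voices to [d]. /p/ is a voiceless stop between vowels /o/ and /a/, so it voices to [b]. → [kedazulobali].
/boszuetiohioko/: /t/ is a voiceless stop between vowels /e/ and /i/, so it voices to [d]. /k/ is a voiceless stop between vowels /o/ and /o/, so it voices to [g]. → [boszuediohiogo].

kodagaedeedueho, kedazulobali, boszuediohiogo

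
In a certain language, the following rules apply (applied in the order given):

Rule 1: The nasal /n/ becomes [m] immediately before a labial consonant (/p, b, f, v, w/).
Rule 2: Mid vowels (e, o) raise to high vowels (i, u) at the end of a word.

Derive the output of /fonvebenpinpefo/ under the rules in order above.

Rule 1 (nasal place assimilation): /n/ precedes the labial consonant /v/, so it assimilates in place to [m]. /n/ precedes the labial consonant /p/, so it assimilates in place to [m]. /n/ precedes the labial consonant /p/, so it assimilates in place to [m]. /fonvebenpinpefo/ → fomvebempimpefo.
Rule 2 (final vowel raising): /o/ is a mid vowel in word-final position, so it raises to [u]. /fomvebempimpefo/ → fomvebempimpefu.

fomvebempimpefu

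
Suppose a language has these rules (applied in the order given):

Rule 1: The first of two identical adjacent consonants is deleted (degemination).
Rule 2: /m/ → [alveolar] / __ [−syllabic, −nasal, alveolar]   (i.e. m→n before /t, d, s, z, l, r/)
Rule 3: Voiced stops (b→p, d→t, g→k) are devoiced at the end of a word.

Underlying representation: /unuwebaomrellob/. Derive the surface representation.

Rule 1 (degemination): /ll/ is a geminate; the first /l/ deletes. /unuwebaomrellob/ → unuwebaomrelob.
Rule 2 (nasal place assimilation): /m/ precedes the alveolar consonant /r/, so it assimilates in place to [n]. /unuwebaomrelob/ → unuwebaonrelob.
Rule 3 (final devoicing): /b/ is a voiced stop in word-final position, so it devoices to [p]. /unuwebaonrelob/ → unuwebaonrelop.

unuwebaonrelop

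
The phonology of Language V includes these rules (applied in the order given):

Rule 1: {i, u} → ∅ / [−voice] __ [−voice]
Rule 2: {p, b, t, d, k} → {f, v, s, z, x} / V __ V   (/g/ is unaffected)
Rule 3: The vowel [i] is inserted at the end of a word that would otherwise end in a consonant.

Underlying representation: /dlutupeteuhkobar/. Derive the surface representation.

Rule 1 (high vowel syncope): /u/ is a high vowel flanked by voiceless consonants /t/ and /p/, so it deletes. /dlutupeteuhkobar/ → dlutpeteuhkobar.
Rule 2 (intervocalic spirantization): /t/ is a stop between vowels /e/ and /e/, so it spirantizes to the fricative [s]. /b/ is a stop between vowels /o/ and /a/, so it spirantizes to the fricative [v]. /dlutpeteuhkobar/ → dlutpeseuhkovar.
Rule 3 (final i-epenthesis): the form ends in the consonant /r/, so [i] is inserted word-finally. /dlutpeseuhkovar/ → dlutpeseuhkovari.

dlutpeseuhkovari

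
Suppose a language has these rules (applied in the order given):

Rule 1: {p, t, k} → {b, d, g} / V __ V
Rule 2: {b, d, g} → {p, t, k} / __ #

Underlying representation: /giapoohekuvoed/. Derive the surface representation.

Rule 1 (intervocalic voicing): /p/ is a voiceless stop between vowels /a/ and /o/, so it voices to [b]. /k/ is a voiceless stop between vowels /e/ and /u/, so it voices to [g]. /giapoohekuvoed/ → giabooheguvoed.
Rule 2 (final devoicing): /d/ is a voiced stop in word-final position, so it devoices to [t]. /giabooheguvoed/ → giabooheguvoet.

giabooheguvoet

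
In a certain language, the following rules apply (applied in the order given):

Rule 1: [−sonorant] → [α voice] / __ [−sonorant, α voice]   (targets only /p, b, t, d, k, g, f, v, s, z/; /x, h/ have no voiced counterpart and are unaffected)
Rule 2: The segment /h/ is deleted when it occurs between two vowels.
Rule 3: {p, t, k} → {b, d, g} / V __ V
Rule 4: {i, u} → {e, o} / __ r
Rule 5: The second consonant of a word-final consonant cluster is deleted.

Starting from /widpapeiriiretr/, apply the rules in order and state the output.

Rule 1 (regressive voicing assimilation): /d/ precedes the voiceless obstruent /p/, so it devoices to [t] by assimilation. /widpapeiriiretr/ → witpapeiriiretr.
Rule 2 (intervocalic h-deletion): no segment meets the environment; /witpapeiriiretr/ is unchanged.
Rule 3 (intervocalic voicing): /p/ is a voiceless stop between vowels /a/ and /e/, so it voices to [b]. /witpapeiriiretr/ → witpabeiriiretr.
Rule 4 (pre-rhotic lowering): /i/ is a high vowel immediately before /r/, so it lowers to [e]. /i/ is a high vowel immediately before /r/, so it lowers to [e]. /witpabeiriiretr/ → witpabeerieretr.
Rule 5 (final cluster simplification): /r/ is the second consonant of a word-final cluster /tr/, so it deletes. /witpabeerieretr/ → witpabeerieret.

witpabeerieret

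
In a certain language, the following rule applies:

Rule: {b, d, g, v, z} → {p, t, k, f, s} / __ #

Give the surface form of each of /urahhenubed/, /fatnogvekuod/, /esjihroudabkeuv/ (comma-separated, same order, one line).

/urahhenubed/: /d/ is a voiced obstruent in word-final position, so it devoices to [t]. → [urahhenubet].
/fatnogvekuod/: /d/ is a voiced obstruent in word-final position, so it devoices to [t]. → [fatnogvekuot].
/esjihroudabkeuv/: /v/ is a voiced obstruent in word-final position, so it devoices to [f]. → [esjihroudabkeuf].

urahhenubet, fatnogvekuot, esjihroudabkeuf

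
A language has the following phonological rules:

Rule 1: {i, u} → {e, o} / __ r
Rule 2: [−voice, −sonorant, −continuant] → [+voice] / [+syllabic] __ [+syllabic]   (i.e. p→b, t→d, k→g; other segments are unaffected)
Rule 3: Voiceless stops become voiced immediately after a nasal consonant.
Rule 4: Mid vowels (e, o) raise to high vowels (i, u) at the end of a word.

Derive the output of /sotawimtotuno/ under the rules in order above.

sodawimdodunu

Rule 1 (pre-rhotic lowering): no segment meets the environment; /sotawimtotuno/ is unchanged.
Rule 2 (intervocalic voicing): /t/ is a voiceless stop between vowels /o/ and /a/, so it voices to [d]. /t/ is a voiceless stop between vowels /o/ and /u/, so it voices to [d]. /sotawimtotuno/ → sodawimtoduno.
Rule 3 (post-nasal voicing): /t/ is a voiceless stop immediately after the nasal /m/, so it voices to [d]. /sodawimtoduno/ → sodawimdoduno.
Rule 4 (final vowel raising): /o/ is a mid vowel in word-final position, so it raises to [u]. /sodawimdoduno/ → sodawimdodunu.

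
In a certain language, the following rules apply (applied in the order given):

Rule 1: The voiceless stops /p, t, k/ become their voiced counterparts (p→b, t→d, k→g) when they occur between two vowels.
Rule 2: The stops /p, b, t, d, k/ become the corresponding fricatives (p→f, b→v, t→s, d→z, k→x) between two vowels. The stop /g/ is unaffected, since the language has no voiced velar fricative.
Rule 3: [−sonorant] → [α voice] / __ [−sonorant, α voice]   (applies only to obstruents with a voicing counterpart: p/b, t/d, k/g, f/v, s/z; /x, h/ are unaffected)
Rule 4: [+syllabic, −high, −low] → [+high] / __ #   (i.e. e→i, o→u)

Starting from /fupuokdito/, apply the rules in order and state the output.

Rule 1 (intervocalic voicing): /p/ is a voiceless stop between vowels /u/ and /u/, so it voices to [b]. /t/ is a voiceless stop between vowels /i/ and /o/, so it voices to [d]. /fupuokdito/ → fubuokdido.
Rule 2 (intervocalic spirantization): /b/ is a stop between vowels /u/ and /u/, so it spirantizes to the fricative [v]. /d/ is a stop between vowels /i/ and /o/, so it spirantizes to the fricative [z]. /fubuokdido/ → fuvuokdizo.
Rule 3 (regressive voicing assimilation): /k/ precedes the voiced obstruent /d/, so it voices to [g] by assimilation. /fuvuokdizo/ → fuvuogdizo.
Rule 4 (final vowel raising): /o/ is a mid vowel in word-final position, so it raises to [u]. /fuvuogdizo/ → fuvuogdizu.

fuvuogdizu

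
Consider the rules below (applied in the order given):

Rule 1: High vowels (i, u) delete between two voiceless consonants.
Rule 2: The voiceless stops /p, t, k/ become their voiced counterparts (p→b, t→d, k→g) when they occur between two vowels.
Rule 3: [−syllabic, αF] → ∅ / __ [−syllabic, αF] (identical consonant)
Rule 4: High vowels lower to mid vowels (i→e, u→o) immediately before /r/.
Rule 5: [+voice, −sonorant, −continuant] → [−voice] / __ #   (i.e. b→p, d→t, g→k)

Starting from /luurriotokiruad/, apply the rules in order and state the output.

luoriodogeruat

Rule 1 (high vowel syncope): no segment meets the environment; /luurriotokiruad/ is unchanged.
Rule 2 (intervocalic voicing): /t/ is a voiceless stop between vowels /o/ and /o/, so it voices to [d]. /k/ is a voiceless stop between vowels /o/ and /i/, so it voices to [g]. /luurriotokiruad/ → luurriodogiruad.
Rule 3 (degemination): /rr/ is a geminate; the first /r/ deletes. /luurriodogiruad/ → luuriodogiruad.
Rule 4 (pre-rhotic lowering): /u/ is a high vowel immediately before /r/, so it lowers to [o]. /i/ is a high vowel immediately before /r/, so it lowers to [e]. /luuriodogiruad/ → luoriodogeruad.
Rule 5 (final devoicing): /d/ is a voiced stop in word-final position, so it devoices to [t]. /luoriodogeruad/ → luoriodogeruat.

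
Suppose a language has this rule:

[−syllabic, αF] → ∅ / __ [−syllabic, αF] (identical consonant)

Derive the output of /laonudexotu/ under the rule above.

No segment of /laonudexotu/ meets the structural description of the rule, so the form surfaces unchanged.

laonudexotu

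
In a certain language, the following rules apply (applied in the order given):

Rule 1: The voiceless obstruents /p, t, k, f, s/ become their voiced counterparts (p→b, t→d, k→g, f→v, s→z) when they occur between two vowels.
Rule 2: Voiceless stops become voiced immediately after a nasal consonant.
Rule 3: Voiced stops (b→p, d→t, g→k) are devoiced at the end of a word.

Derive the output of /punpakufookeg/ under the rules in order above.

Rule 1 (intervocalic voicing): /k/ is a voiceless obstruent between vowels /a/ and /u/, so it voices to [g]. /f/ is a voiceless obstruent between vowels /u/ and /o/, so it voices to [v]. /k/ is a voiceless obstruent between vowels /o/ and /e/, so it voices to [g]. /punpakufookeg/ → punpaguvoogeg.
Rule 2 (post-nasal voicing): /p/ is a voiceless stop immediately after the nasal /n/, so it voices to [b]. /punpaguvoogeg/ → punbaguvoogeg.
Rule 3 (final devoicing): /g/ is a voiced stop in word-final position, so it devoices to [k]. /punbaguvoogeg/ → punbaguvoogek.

punbaguvoogek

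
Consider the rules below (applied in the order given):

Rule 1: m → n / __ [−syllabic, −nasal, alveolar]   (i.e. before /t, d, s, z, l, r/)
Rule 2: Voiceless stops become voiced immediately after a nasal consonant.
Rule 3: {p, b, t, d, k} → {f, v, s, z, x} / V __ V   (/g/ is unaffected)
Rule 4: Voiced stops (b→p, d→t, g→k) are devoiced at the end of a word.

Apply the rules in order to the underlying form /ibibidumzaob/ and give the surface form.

ivivizunzaop

Rule 1 (nasal place assimilation): /m/ precedes the alveolar consonant /z/, so it assimilates in place to [n]. /ibibidumzaob/ → ibibidunzaob.
Rule 2 (post-nasal voicing): no segment meets the environment; /ibibidunzaob/ is unchanged.
Rule 3 (intervocalic spirantization): /b/ is a stop between vowels /i/ and /i/, so it spirantizes to the fricative [v]. /b/ is a stop between vowels /i/ and /i/, so it spirantizes to the fricative [v]. /d/ is a stop between vowels /i/ and /u/, so it spirantizes to the fricative [z]. /ibibidunzaob/ → ivivizunzaob.
Rule 4 (final devoicing): /b/ is a voiced stop in word-final position, so it devoices to [p]. /ivivizunzaob/ → ivivizunzaop.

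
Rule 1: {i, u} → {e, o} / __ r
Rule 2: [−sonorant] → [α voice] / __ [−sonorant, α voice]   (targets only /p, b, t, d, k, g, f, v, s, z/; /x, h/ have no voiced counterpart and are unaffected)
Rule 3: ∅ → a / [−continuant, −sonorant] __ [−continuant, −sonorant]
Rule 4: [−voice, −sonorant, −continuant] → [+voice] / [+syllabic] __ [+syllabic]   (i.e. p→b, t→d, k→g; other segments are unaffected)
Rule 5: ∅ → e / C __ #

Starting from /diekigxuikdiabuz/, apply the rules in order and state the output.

diegikxuigadiabuze

Rule 1 (pre-rhotic lowering): no segment meets the environment; /diekigxuikdiabuz/ is unchanged.
Rule 2 (regressive voicing assimilation): /g/ precedes the voiceless obstruent /x/, so it devoices to [k] by assimilation. /k/ precedes the voiced obstruent /d/, so it voices to [g] by assimilation. /diekigxuikdiabuz/ → diekikxuigdiabuz.
Rule 3 (stop-cluster a-epenthesis): /g/ and /d/ form a stop–stop cluster, so [a] is inserted between them. /diekikxuigdiabuz/ → diekikxuigadiabuz.
Rule 4 (intervocalic voicing): /k/ is a voiceless stop between vowels /e/ and /i/, so it voices to [g]. /diekikxuigadiabuz/ → diegikxuigadiabuz.
Rule 5 (final e-epenthesis): the form ends in the consonant /z/, so [e] is inserted word-finally. /diegikxuigadiabuz/ → diegikxuigadiabuze.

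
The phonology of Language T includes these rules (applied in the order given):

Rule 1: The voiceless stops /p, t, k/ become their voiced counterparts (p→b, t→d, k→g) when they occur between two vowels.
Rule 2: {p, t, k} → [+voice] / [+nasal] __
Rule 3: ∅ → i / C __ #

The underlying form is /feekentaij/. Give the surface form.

Rule 1 (intervocalic voicing): /k/ is a voiceless stop between vowels /e/ and /e/, so it voices to [g]. /feekentaij/ → feegentaij.
Rule 2 (post-nasal voicing): /t/ is a voiceless stop immediately after the nasal /n/, so it voices to [d]. /feegentaij/ → feegendaij.
Rule 3 (final i-epenthesis): the form ends in the consonant /j/, so [i] is inserted word-finally. /feegendaij/ → feegendaiji.

feegendaiji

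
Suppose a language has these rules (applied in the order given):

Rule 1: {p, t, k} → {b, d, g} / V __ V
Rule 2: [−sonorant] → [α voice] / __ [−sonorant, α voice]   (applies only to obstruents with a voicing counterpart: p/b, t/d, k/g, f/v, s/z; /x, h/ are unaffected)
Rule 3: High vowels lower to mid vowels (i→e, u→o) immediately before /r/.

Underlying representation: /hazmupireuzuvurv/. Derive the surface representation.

hazmubereuzuvorv

Rule 1 (intervocalic voicing): /p/ is a voiceless stop between vowels /u/ and /i/, so it voices to [b]. /hazmupireuzuvurv/ → hazmubireuzuvurv.
Rule 2 (regressive voicing assimilation): no segment meets the environment; /hazmubireuzuvurv/ is unchanged.
Rule 3 (pre-rhotic lowering): /i/ is a high vowel immediately before /r/, so it lowers to [e]. /u/ is a high vowel immediately before /r/, so it lowers to [o]. /hazmubireuzuvurv/ → hazmubereuzuvorv.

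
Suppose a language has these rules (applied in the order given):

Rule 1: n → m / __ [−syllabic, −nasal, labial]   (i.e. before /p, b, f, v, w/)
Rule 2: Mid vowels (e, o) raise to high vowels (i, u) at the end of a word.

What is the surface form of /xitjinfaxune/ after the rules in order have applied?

Rule 1 (nasal place assimilation): /n/ precedes the labial consonant /f/, so it assimilates in place to [m]. /xitjinfaxune/ → xitjimfaxune.
Rule 2 (final vowel raising): /e/ is a mid vowel in word-final position, so it raises to [i]. /xitjimfaxune/ → xitjimfaxuni.

xitjimfaxuni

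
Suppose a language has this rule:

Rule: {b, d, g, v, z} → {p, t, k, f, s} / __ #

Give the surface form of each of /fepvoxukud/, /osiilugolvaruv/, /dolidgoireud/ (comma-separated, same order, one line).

fepvoxukut, osiilugolvaruf, dolidgoireut

/fepvoxukud/: /d/ is a voiced obstruent in word-final position, so it devoices to [t]. → [fepvoxukut].
/osiilugolvaruv/: /v/ is a voiced obstruent in word-final position, so it devoices to [f]. → [osiilugolvaruf].
/dolidgoireud/: /d/ is a voiced obstruent in word-final position, so it devoices to [t]. → [dolidgoireut].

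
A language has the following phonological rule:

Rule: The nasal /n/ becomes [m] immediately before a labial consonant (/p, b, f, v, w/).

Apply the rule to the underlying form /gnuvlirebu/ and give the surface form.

gnuvlirebu

No segment of /gnuvlirebu/ meets the structural description of the rule, so the form surfaces unchanged.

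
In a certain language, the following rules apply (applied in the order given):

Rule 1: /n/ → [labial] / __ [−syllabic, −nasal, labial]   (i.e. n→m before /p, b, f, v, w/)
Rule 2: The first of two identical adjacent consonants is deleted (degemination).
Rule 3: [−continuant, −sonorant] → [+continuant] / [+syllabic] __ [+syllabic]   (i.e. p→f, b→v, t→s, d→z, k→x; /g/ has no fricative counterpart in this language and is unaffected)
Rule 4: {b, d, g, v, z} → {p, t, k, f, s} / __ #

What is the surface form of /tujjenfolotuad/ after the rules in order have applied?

Rule 1 (nasal place assimilation): /n/ precedes the labial consonant /f/, so it assimilates in place to [m]. /tujjenfolotuad/ → tujjemfolotuad.
Rule 2 (degemination): /jj/ is a geminate; the first /j/ deletes. /tujjemfolotuad/ → tujemfolotuad.
Rule 3 (intervocalic spirantization): /t/ is a stop between vowels /o/ and /u/, so it spirantizes to the fricative [s]. /tujemfolotuad/ → tujemfolosuad.
Rule 4 (final devoicing): /d/ is a voiced obstruent in word-final position, so it devoices to [t]. /tujemfolosuad/ → tujemfolosuat.

tujemfolosuat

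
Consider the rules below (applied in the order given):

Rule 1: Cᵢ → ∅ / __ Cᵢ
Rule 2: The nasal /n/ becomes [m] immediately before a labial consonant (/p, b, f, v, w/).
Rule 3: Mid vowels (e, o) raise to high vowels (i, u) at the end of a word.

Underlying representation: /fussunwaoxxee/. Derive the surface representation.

Rule 1 (degemination): /ss/ is a geminate; the first /s/ deletes. /xx/ is a geminate; the first /x/ deletes. /fussunwaoxxee/ → fusunwaoxee.
Rule 2 (nasal place assimilation): /n/ precedes the labial consonant /w/, so it assimilates in place to [m]. /fusunwaoxee/ → fusumwaoxee.
Rule 3 (final vowel raising): /e/ is a mid vowel in word-final position, so it raises to [i]. /fusumwaoxee/ → fusumwaoxei.

fusumwaoxei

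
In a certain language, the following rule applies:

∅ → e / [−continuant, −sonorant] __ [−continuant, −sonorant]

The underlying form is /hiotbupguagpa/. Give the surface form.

hiotebupeguagepa

/t/ and /b/ form a stop–stop cluster, so [e] is inserted between them.
/p/ and /g/ form a stop–stop cluster, so [e] is inserted between them.
/g/ and /p/ form a stop–stop cluster, so [e] is inserted between them.
Surface form: [hiotebupeguagepa].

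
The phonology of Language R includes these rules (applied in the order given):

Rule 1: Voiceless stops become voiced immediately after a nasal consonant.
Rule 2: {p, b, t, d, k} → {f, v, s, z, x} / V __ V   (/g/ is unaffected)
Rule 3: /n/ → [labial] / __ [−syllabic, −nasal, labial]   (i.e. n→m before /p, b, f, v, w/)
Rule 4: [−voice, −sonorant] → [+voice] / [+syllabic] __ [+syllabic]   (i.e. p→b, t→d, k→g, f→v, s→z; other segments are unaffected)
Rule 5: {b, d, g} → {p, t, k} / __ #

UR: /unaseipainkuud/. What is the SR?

Rule 1 (post-nasal voicing): /k/ is a voiceless stop immediately after the nasal /n/, so it voices to [g]. /unaseipainkuud/ → unaseipainguud.
Rule 2 (intervocalic spirantization): /p/ is a stop between vowels /i/ and /a/, so it spirantizes to the fricative [f]. /unaseipainguud/ → unaseifainguud.
Rule 3 (nasal place assimilation): no segment meets the environment; /unaseifainguud/ is unchanged.
Rule 4 (intervocalic voicing): /s/ is a voiceless obstruent between vowels /a/ and /e/, so it voices to [z]. /f/ is a voiceless obstruent between vowels /i/ and /a/, so it voices to [v]. /unaseifainguud/ → unazeivainguud.
Rule 5 (final devoicing): /d/ is a voiced stop in word-final position, so it devoices to [t]. /unazeivainguud/ → unazeivainguut.

unazeivainguut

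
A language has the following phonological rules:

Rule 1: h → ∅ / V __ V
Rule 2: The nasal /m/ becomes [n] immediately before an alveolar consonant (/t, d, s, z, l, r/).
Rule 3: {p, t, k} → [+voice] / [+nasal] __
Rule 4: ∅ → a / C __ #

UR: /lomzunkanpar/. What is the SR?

lonzunganbara

Rule 1 (intervocalic h-deletion): no segment meets the environment; /lomzunkanpar/ is unchanged.
Rule 2 (nasal place assimilation): /m/ precedes the alveolar consonant /z/, so it assimilates in place to [n]. /lomzunkanpar/ → lonzunkanpar.
Rule 3 (post-nasal voicing): /k/ is a voiceless stop immediately after the nasal /n/, so it voices to [g]. /p/ is a voiceless stop immediately after the nasal /n/, so it voices to [b]. /lonzunkanpar/ → lonzunganbar.
Rule 4 (final a-epenthesis): the form ends in the consonant /r/, so [a] is inserted word-finally. /lonzunganbar/ → lonzunganbara.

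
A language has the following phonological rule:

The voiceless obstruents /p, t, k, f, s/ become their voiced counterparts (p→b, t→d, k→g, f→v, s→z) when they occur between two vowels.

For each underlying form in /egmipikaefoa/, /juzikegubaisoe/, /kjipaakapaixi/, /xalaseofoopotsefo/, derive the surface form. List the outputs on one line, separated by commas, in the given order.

egmibigaevoa, juzigegubaizoe, kjibaagabaixi, xalazeovoobotsevo

/egmipikaefoa/: /p/ is a voiceless obstruent between vowels /i/ and /i/, so it voices to [b]. /k/ is a voiceless obstruent between vowels /i/ and /a/, so it voices to [g]. /f/ is a voiceless obstruent between vowels /e/ and /o/, so it voices to [v]. → [egmibigaevoa].
/juzikegubaisoe/: /k/ is a voiceless obstruent between vowels /i/ and /e/, so it voices to [g]. /s/ is a voiceless obstruent between vowels /i/ and /o/, so it voices to [z]. → [juzigegubaizoe].
/kjipaakapaixi/: /p/ is a voiceless obstruent between vowels /i/ and /a/, so it voices to [b]. /k/ is a voiceless obstruent between vowels /a/ and /a/, so it voices to [g]. /p/ is a voiceless obstruent between vowels /a/ and /a/, so it voices to [b]. → [kjibaagabaixi].
/xalaseofoopotsefo/: /s/ is a voiceless obstruent between vowels /a/ and /e/, so it voices to [z]. /f/ is a voiceless obstruent between vowels /o/ and /o/, so it voices to [v]. /p/ is a voiceless obstruent between vowels /o/ and /o/, so it voices to [b]. /f/ is a voiceless obstruent between vowels /e/ and /o/, so it voices to [v]. → [xalazeovoobotsevo].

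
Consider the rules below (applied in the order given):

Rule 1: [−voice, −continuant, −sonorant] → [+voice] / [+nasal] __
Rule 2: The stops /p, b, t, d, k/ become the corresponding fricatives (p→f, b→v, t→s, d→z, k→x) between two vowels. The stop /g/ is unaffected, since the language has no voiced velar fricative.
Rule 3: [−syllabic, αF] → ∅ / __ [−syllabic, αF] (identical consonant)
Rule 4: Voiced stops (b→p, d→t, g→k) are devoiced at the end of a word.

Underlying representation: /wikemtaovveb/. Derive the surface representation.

Rule 1 (post-nasal voicing): /t/ is a voiceless stop immediately after the nasal /m/, so it voices to [d]. /wikemtaovveb/ → wikemdaovveb.
Rule 2 (intervocalic spirantization): /k/ is a stop between vowels /i/ and /e/, so it spirantizes to the fricative [x]. /wikemdaovveb/ → wixemdaovveb.
Rule 3 (degemination): /vv/ is a geminate; the first /v/ deletes. /wixemdaovveb/ → wixemdaoveb.
Rule 4 (final devoicing): /b/ is a voiced stop in word-final position, so it devoices to [p]. /wixemdaoveb/ → wixemdaovep.

wixemdaovep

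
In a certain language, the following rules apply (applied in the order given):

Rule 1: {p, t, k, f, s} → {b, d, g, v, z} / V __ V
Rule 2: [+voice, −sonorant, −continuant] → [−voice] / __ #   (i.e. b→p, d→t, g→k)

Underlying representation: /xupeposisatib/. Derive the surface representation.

xubebozizadip

Rule 1 (intervocalic voicing): /p/ is a voiceless obstruent between vowels /u/ and /e/, so it voices to [b]. /p/ is a voiceless obstruent between vowels /e/ and /o/, so it voices to [b]. /s/ is a voiceless obstruent between vowels /o/ and /i/, so it voices to [z]. /s/ is a voiceless obstruent between vowels /i/ and /a/, so it voices to [z]. /t/ is a voiceless obstruent between vowels /a/ and /i/, so it voices to [d]. /xupeposisatib/ → xubebozizadib.
Rule 2 (final devoicing): /b/ is a voiced stop in word-final position, so it devoices to [p]. /xubebozizadib/ → xubebozizadip.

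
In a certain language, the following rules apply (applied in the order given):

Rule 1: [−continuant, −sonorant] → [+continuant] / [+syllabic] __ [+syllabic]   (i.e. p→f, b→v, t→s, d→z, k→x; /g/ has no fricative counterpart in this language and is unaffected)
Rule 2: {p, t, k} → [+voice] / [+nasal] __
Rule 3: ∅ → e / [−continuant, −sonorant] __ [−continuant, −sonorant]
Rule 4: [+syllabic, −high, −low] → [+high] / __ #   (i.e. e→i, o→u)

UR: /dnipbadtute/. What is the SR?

Rule 1 (intervocalic spirantization): /t/ is a stop between vowels /u/ and /e/, so it spirantizes to the fricative [s]. /dnipbadtute/ → dnipbadtuse.
Rule 2 (post-nasal voicing): no segment meets the environment; /dnipbadtuse/ is unchanged.
Rule 3 (stop-cluster e-epenthesis): /p/ and /b/ form a stop–stop cluster, so [e] is inserted between them. /d/ and /t/ form a stop–stop cluster, so [e] is inserted between them. /dnipbadtuse/ → dnipebadetuse.
Rule 4 (final vowel raising): /e/ is a mid vowel in word-final position, so it raises to [i]. /dnipebadetuse/ → dnipebadetusi.

dnipebadetusi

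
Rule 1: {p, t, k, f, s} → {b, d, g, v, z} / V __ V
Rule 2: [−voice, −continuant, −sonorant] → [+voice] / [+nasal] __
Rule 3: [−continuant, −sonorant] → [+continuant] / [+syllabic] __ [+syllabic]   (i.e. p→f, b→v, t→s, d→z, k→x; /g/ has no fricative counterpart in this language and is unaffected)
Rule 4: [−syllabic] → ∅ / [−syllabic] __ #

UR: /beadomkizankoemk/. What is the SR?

beazomgizangoem

Rule 1 (intervocalic voicing): no segment meets the environment; /beadomkizankoemk/ is unchanged.
Rule 2 (post-nasal voicing): /k/ is a voiceless stop immediately after the nasal /m/, so it voices to [g]. /k/ is a voiceless stop immediately after the nasal /n/, so it voices to [g]. /k/ is a voiceless stop immediately after the nasal /m/, so it voices to [g]. /beadomkizankoemk/ → beadomgizangoemg.
Rule 3 (intervocalic spirantization): /d/ is a stop between vowels /a/ and /o/, so it spirantizes to the fricative [z]. /beadomgizangoemg/ → beazomgizangoemg.
Rule 4 (final cluster simplification): /g/ is the second consonant of a word-final cluster /mg/, so it deletes. /beazomgizangoemg/ → beazomgizangoem.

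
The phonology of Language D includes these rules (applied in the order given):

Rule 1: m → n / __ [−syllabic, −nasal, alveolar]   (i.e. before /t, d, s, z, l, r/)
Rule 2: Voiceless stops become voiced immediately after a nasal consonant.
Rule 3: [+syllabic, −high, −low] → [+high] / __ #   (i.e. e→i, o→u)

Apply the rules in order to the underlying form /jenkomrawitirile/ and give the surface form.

jengonrawitirili

Rule 1 (nasal place assimilation): /m/ precedes the alveolar consonant /r/, so it assimilates in place to [n]. /jenkomrawitirile/ → jenkonrawitirile.
Rule 2 (post-nasal voicing): /k/ is a voiceless stop immediately after the nasal /n/, so it voices to [g]. /jenkonrawitirile/ → jengonrawitirile.
Rule 3 (final vowel raising): /e/ is a mid vowel in word-final position, so it raises to [i]. /jengonrawitirile/ → jengonrawitirili.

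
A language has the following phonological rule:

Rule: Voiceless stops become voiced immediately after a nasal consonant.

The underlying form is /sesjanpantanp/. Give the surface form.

sesjanbandanb

/p/ is a voiceless stop immediately after the nasal /n/, so it voices to [b].
/t/ is a voiceless stop immediately after the nasal /n/, so it voices to [d].
/p/ is a voiceless stop immediately after the nasal /n/, so it voices to [b].
Surface form: [sesjanbandanb].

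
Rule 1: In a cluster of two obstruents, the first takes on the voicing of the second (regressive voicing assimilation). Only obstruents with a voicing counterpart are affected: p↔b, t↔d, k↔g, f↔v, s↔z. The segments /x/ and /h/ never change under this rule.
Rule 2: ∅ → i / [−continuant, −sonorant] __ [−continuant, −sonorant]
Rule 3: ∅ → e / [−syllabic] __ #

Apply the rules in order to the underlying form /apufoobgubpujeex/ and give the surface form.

apufoobigupipujeexe

Rule 1 (regressive voicing assimilation): /b/ precedes the voiceless obstruent /p/, so it devoices to [p] by assimilation. /apufoobgubpujeex/ → apufoobguppujeex.
Rule 2 (stop-cluster i-epenthesis): /b/ and /g/ form a stop–stop cluster, so [i] is inserted between them. /p/ and /p/ form a stop–stop cluster, so [i] is inserted between them. /apufoobguppujeex/ → apufoobigupipujeex.
Rule 3 (final e-epenthesis): the form ends in the consonant /x/, so [e] is inserted word-finally. /apufoobigupipujeex/ → apufoobigupipujeexe.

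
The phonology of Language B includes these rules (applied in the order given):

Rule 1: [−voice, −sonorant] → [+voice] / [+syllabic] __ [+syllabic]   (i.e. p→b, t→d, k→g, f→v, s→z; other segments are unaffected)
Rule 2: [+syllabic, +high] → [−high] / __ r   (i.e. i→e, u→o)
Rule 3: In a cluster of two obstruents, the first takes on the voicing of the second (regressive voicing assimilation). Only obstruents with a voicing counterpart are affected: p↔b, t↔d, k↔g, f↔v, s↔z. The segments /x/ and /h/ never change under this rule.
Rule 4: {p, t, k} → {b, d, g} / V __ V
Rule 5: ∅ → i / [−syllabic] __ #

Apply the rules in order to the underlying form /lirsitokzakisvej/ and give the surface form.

lersidogzagizveji

Rule 1 (intervocalic voicing): /t/ is a voiceless obstruent between vowels /i/ and /o/, so it voices to [d]. /k/ is a voiceless obstruent between vowels /a/ and /i/, so it voices to [g]. /lirsitokzakisvej/ → lirsidokzagisvej.
Rule 2 (pre-rhotic lowering): /i/ is a high vowel immediately before /r/, so it lowers to [e]. /lirsidokzagisvej/ → lersidokzagisvej.
Rule 3 (regressive voicing assimilation): /k/ precedes the voiced obstruent /z/, so it voices to [g] by assimilation. /s/ precedes the voiced obstruent /v/, so it voices to [z] by assimilation. /lersidokzagisvej/ → lersidogzagizvej.
Rule 4 (intervocalic voicing): no segment meets the environment; /lersidogzagizvej/ is unchanged.
Rule 5 (final i-epenthesis): the form ends in the consonant /j/, so [i] is inserted word-finally. /lersidogzagizvej/ → lersidogzagizveji.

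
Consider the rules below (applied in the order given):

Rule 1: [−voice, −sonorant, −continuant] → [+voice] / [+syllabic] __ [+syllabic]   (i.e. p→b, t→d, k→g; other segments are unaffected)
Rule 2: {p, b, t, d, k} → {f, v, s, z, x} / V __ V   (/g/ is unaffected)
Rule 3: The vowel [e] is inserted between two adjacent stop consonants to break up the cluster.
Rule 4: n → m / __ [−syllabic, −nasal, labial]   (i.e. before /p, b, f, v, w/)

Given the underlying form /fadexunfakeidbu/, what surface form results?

Rule 1 (intervocalic voicing): /k/ is a voiceless stop between vowels /a/ and /e/, so it voices to [g]. /fadexunfakeidbu/ → fadexunfageidbu.
Rule 2 (intervocalic spirantization): /d/ is a stop between vowels /a/ and /e/, so it spirantizes to the fricative [z]. /fadexunfageidbu/ → fazexunfageidbu.
Rule 3 (stop-cluster e-epenthesis): /d/ and /b/ form a stop–stop cluster, so [e] is inserted between them. /fazexunfageidbu/ → fazexunfageidebu.
Rule 4 (nasal place assimilation): /n/ precedes the labial consonant /f/, so it assimilates in place to [m]. /fazexunfageidebu/ → fazexumfageidebu.

fazexumfageidebu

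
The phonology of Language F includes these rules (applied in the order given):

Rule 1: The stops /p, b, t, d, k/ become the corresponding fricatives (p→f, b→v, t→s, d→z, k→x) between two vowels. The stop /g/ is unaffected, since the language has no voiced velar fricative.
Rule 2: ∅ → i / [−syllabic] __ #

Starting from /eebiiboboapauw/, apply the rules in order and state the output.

eeviivovoafauwi

Rule 1 (intervocalic spirantization): /b/ is a stop between vowels /e/ and /i/, so it spirantizes to the fricative [v]. /b/ is a stop between vowels /i/ and /o/, so it spirantizes to the fricative [v]. /b/ is a stop between vowels /o/ and /o/, so it spirantizes to the fricative [v]. /p/ is a stop between vowels /a/ and /a/, so it spirantizes to the fricative [f]. /eebiiboboapauw/ → eeviivovoafauw.
Rule 2 (final i-epenthesis): the form ends in the consonant /w/, so [i] is inserted word-finally. /eeviivovoafauw/ → eeviivovoafauwi.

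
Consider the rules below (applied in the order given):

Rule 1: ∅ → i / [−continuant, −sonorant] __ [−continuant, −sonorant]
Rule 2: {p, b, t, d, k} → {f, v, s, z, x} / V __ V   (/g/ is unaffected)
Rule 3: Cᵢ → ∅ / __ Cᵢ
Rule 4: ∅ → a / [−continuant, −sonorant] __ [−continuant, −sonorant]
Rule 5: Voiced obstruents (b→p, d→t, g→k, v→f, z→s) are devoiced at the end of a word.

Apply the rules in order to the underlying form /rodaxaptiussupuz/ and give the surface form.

rozaxafisiusufus

Rule 1 (stop-cluster i-epenthesis): /p/ and /t/ form a stop–stop cluster, so [i] is inserted between them. /rodaxaptiussupuz/ → rodaxapitiussupuz.
Rule 2 (intervocalic spirantization): /d/ is a stop between vowels /o/ and /a/, so it spirantizes to the fricative [z]. /p/ is a stop between vowels /a/ and /i/, so it spirantizes to the fricative [f]. /t/ is a stop between vowels /i/ and /i/, so it spirantizes to the fricative [s]. /p/ is a stop between vowels /u/ and /u/, so it spirantizes to the fricative [f]. /rodaxapitiussupuz/ → rozaxafisiussufuz.
Rule 3 (degemination): /ss/ is a geminate; the first /s/ deletes. /rozaxafisiussufuz/ → rozaxafisiusufuz.
Rule 4 (stop-cluster a-epenthesis): no segment meets the environment; /rozaxafisiusufuz/ is unchanged.
Rule 5 (final devoicing): /z/ is a voiced obstruent in word-final position, so it devoices to [s]. /rozaxafisiusufuz/ → rozaxafisiusufus.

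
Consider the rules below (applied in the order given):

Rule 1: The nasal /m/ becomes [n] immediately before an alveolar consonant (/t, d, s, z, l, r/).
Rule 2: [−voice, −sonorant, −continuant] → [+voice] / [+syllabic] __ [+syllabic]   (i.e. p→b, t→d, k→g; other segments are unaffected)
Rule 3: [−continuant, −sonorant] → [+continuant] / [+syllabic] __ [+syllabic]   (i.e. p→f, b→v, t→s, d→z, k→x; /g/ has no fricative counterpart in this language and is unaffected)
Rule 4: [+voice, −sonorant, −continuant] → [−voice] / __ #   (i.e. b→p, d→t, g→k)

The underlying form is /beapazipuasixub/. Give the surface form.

beavazivuasixup

Rule 1 (nasal place assimilation): no segment meets the environment; /beapazipuasixub/ is unchanged.
Rule 2 (intervocalic voicing): /p/ is a voiceless stop between vowels /a/ and /a/, so it voices to [b]. /p/ is a voiceless stop between vowels /i/ and /u/, so it voices to [b]. /beapazipuasixub/ → beabazibuasixub.
Rule 3 (intervocalic spirantization): /b/ is a stop between vowels /a/ and /a/, so it spirantizes to the fricative [v]. /b/ is a stop between vowels /i/ and /u/, so it spirantizes to the fricative [v]. /beabazibuasixub/ → beavazivuasixub.
Rule 4 (final devoicing): /b/ is a voiced stop in word-final position, so it devoices to [p]. /beavazivuasixub/ → beavazivuasixup.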